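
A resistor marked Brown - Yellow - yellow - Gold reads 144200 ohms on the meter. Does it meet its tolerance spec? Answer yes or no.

yes

Brown → 1 (first significant figure)
Yellow → 4 (second significant figure)
Yellow → ×10^4 multiplier
Gold → ±5% tolerance
14 × 10000 = 140000 Ω
Allowed range: 133000 Ω to 147000 Ω.
144200 ohms lies inside that range.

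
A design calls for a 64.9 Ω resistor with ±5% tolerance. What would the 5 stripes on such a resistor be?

64.9 Ω = 649 × 10^-1.
6 → blue
4 → yellow
9 → white
Multiplier 10^-1 → gold.
±5% tolerance → gold.

blue, yellow, white, gold, gold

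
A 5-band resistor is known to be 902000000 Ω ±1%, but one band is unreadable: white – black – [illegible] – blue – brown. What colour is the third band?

902000000 Ω = 902 × 10^6.
The third band gives digit 2 of the significand, and 2 is red.

red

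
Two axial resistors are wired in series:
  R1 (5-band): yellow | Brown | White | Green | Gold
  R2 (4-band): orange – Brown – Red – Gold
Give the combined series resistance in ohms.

41903100 Ω

R1: yellow, brown, white → 419; green ×10^5 → 41900000 Ω.
R2: orange, brown → 31; red ×10^2 → 3100 Ω.
Series: 41900000 + 3100 = 41903100 Ω.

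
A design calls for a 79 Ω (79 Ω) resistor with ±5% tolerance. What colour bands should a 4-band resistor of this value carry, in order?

violet, white, black, gold

79 Ω = 79 × 10^0.
7 → violet
9 → white
Multiplier 10^0 → black.
±5% tolerance → gold.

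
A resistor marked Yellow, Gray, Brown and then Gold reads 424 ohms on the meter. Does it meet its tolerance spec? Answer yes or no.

Yellow → 4 (first significant figure)
Grey → 8 (second significant figure)
Brown → ×10 multiplier
Gold → ±5% tolerance
48 × 10 = 480 Ω
Allowed range: 456 Ω to 504 Ω.
424 ohms lies outside that range.

no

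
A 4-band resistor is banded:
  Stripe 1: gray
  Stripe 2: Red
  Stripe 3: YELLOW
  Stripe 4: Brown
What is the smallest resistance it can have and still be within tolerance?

811800 Ω

Grey → 8 (first significant figure)
Red → 2 (second significant figure)
Yellow → ×10^4 multiplier
Brown → ±1% tolerance
82 × 10000 = 820000 Ω
Smallest = 820000 × (1 − 1/100) = 811800 Ω.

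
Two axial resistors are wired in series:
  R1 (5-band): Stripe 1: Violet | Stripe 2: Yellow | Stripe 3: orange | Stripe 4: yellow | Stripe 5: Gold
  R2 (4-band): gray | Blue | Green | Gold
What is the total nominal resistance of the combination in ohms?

16030000 Ω

R1: violet, yellow, orange → 743; yellow ×10^4 → 7430000 Ω.
R2: grey, blue → 86; green ×10^5 → 8600000 Ω.
Series: 7430000 + 8600000 = 16030000 Ω.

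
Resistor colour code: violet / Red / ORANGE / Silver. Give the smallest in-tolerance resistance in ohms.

Violet → 7 (first significant figure)
Red → 2 (second significant figure)
Orange → ×10^3 multiplier
Silver → ±10% tolerance
72 × 1000 = 72000 Ω
Smallest = 72000 × (1 − 10/100) = 64800 Ω.

64800 Ω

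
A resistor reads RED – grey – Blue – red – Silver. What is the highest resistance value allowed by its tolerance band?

Red → 2 (first significant figure)
Grey → 8 (second significant figure)
Blue → 6 (third significant figure)
Red → ×10^2 multiplier
Silver → ±10% tolerance
286 × 100 = 28600 Ω
Highest = 28600 × (1 + 10/100) = 31460 Ω.

31460 Ω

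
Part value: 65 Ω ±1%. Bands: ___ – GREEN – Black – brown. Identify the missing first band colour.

65 Ω = 65 × 10^0.
The first band gives digit 6 of the significand, and 6 is blue.

blue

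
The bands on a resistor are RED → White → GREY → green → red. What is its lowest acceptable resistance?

Red → 2 (first significant figure)
White → 9 (second significant figure)
Grey → 8 (third significant figure)
Green → ×10^5 multiplier
Red → ±2% tolerance
298 × 100000 = 29800000 Ω
Lowest = 29800000 × (1 − 2/100) = 29204000 Ω.

29204000 Ω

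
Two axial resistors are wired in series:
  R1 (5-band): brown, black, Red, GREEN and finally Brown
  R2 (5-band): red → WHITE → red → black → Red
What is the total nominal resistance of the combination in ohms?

R1: brown, black, red → 102; green ×10^5 → 10200000 Ω.
R2: red, white, red → 292; black ×1 → 292 Ω.
Series: 10200000 + 292 = 10200292 Ω.

10200292 Ω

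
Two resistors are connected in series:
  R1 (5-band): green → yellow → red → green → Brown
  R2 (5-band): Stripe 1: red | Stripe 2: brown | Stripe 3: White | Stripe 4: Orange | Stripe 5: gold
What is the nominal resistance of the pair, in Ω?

R1: green, yellow, red → 542; green ×10^5 → 54200000 Ω.
R2: red, brown, white → 219; orange ×10^3 → 219000 Ω.
Series: 54200000 + 219000 = 54419000 Ω.

54419000 Ω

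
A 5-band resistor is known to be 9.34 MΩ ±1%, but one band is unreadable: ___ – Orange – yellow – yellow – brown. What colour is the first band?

white

9340000 Ω = 934 × 10^4.
The first band gives digit 9 of the significand, and 9 is white.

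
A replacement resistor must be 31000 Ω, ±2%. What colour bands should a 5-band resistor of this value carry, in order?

orange, brown, black, red, red

31000 Ω = 310 × 10^2.
3 → orange
1 → brown
0 → black
Multiplier 10^2 → red.
±2% tolerance → red.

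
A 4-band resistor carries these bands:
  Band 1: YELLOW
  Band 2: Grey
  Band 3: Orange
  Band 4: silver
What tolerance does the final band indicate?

The last band, silver, is the tolerance band.
Silver corresponds to ±10%.

±10%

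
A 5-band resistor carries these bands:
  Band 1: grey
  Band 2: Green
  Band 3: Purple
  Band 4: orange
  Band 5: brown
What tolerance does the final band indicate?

The last band, brown, is the tolerance band.
Brown corresponds to ±1%.

±1%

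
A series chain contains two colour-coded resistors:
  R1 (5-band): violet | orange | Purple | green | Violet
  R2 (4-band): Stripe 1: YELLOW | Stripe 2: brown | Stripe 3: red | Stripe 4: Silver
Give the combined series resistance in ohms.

R1: violet, orange, violet → 737; green ×10^5 → 73700000 Ω.
R2: yellow, brown → 41; red ×10^2 → 4100 Ω.
Series: 73700000 + 4100 = 73704100 Ω.

73704100 Ω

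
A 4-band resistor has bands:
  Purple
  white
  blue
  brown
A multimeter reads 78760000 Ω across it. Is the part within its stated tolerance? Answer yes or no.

yes

Violet → 7 (first significant figure)
White → 9 (second significant figure)
Blue → ×10^6 multiplier
Brown → ±1% tolerance
79 × 1000000 = 79000000 Ω
Allowed range: 78210000 Ω to 79790000 Ω.
78760000 Ω lies inside that range.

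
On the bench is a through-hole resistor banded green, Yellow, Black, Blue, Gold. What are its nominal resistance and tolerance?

Green → 5 (first significant figure)
Yellow → 4 (second significant figure)
Black → 0 (third significant figure)
Blue → ×10^6 multiplier
Gold → ±5% tolerance
540 × 1000000 = 540000000 Ω

540000000 Ω ±5%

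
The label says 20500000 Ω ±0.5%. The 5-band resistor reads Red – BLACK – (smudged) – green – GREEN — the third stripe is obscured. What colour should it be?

green

20500000 Ω = 205 × 10^5.
The third band gives digit 5 of the significand, and 5 is green.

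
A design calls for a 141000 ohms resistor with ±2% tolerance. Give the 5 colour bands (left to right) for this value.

brown, yellow, brown, orange, red

141000 Ω = 141 × 10^3.
1 → brown
4 → yellow
1 → brown
Multiplier 10^3 → orange.
±2% tolerance → red.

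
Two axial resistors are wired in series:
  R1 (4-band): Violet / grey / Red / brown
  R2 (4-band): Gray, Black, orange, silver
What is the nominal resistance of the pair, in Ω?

87800 Ω

R1: violet, grey → 78; red ×10^2 → 7800 Ω.
R2: grey, black → 80; orange ×10^3 → 80000 Ω.
Series: 7800 + 80000 = 87800 Ω.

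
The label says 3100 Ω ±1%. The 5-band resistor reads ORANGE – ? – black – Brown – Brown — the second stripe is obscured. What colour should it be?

brown

3100 Ω = 310 × 10^1.
The second band gives digit 1 of the significand, and 1 is brown.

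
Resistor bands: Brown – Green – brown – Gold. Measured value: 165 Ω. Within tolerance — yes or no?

no

Brown → 1 (first significant figure)
Green → 5 (second significant figure)
Brown → ×10 multiplier
Gold → ±5% tolerance
15 × 10 = 150 Ω
Allowed range: 142.5 Ω to 157.5 Ω.
165 Ω lies outside that range.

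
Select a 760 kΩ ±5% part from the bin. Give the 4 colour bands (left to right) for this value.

760000 Ω = 76 × 10^4.
7 → violet
6 → blue
Multiplier 10^4 → yellow.
±5% tolerance → gold.

violet, blue, yellow, gold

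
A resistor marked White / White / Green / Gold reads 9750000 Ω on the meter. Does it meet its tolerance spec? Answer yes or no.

White → 9 (first significant figure)
White → 9 (second significant figure)
Green → ×10^5 multiplier
Gold → ±5% tolerance
99 × 100000 = 9900000 Ω
Allowed range: 9405000 Ω to 10395000 Ω.
9750000 Ω lies inside that range.

yes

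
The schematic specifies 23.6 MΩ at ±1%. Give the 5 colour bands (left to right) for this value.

red, orange, blue, green, brown

23600000 Ω = 236 × 10^5.
2 → red
3 → orange
6 → blue
Multiplier 10^5 → green.
±1% tolerance → brown.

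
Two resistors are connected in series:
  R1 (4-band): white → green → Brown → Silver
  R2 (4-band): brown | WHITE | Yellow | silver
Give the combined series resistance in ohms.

R1: white, green → 95; brown ×10 → 950 Ω.
R2: brown, white → 19; yellow ×10^4 → 190000 Ω.
Series: 950 + 190000 = 190950 Ω.

190950 Ω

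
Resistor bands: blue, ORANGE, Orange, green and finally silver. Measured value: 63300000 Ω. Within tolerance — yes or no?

yes

Blue → 6 (first significant figure)
Orange → 3 (second significant figure)
Orange → 3 (third significant figure)
Green → ×10^5 multiplier
Silver → ±10% tolerance
633 × 100000 = 63300000 Ω
Allowed range: 56970000 Ω to 69630000 Ω.
63300000 Ω lies inside that range.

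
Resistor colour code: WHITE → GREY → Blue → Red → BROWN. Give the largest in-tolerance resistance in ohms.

White → 9 (first significant figure)
Grey → 8 (second significant figure)
Blue → 6 (third significant figure)
Red → ×10^2 multiplier
Brown → ±1% tolerance
986 × 100 = 98600 Ω
Largest = 98600 × (1 + 1/100) = 99586 Ω.

99586 Ω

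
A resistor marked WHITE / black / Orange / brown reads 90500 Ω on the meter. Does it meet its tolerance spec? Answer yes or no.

White → 9 (first significant figure)
Black → 0 (second significant figure)
Orange → ×10^3 multiplier
Brown → ±1% tolerance
90 × 1000 = 90000 Ω
Allowed range: 89100 Ω to 90900 Ω.
90500 Ω lies inside that range.

yes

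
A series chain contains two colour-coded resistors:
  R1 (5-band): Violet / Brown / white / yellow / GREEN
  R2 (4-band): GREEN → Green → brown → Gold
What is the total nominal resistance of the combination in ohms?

7190550 Ω

R1: violet, brown, white → 719; yellow ×10^4 → 7190000 Ω.
R2: green, green → 55; brown ×10 → 550 Ω.
Series: 7190000 + 550 = 7190550 Ω.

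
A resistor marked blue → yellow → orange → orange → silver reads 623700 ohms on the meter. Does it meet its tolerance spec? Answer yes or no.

yes

Blue → 6 (first significant figure)
Yellow → 4 (second significant figure)
Orange → 3 (third significant figure)
Orange → ×10^3 multiplier
Silver → ±10% tolerance
643 × 1000 = 643000 Ω
Allowed range: 578700 Ω to 707300 Ω.
623700 ohms lies inside that range.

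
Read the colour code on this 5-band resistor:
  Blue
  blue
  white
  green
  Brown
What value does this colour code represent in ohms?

Blue → 6 (first significant figure)
Blue → 6 (second significant figure)
White → 9 (third significant figure)
Green → ×10^5 multiplier
669 × 100000 = 66900000 Ω

66900000 Ω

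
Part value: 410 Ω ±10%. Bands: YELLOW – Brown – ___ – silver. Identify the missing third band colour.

410 Ω = 41 × 10^1.
The third band is the multiplier, 10^1, which is brown.

brown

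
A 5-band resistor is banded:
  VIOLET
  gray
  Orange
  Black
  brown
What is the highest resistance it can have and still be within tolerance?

Violet → 7 (first significant figure)
Grey → 8 (second significant figure)
Orange → 3 (third significant figure)
Black → ×1 multiplier
Brown → ±1% tolerance
783 × 1 = 783 Ω
Highest = 783 × (1 + 1/100) = 790.83 Ω.

790.83 Ω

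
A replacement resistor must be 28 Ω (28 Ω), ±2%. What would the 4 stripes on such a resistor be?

red, grey, black, red

28 Ω = 28 × 10^0.
2 → red
8 → grey
Multiplier 10^0 → black.
±2% tolerance → red.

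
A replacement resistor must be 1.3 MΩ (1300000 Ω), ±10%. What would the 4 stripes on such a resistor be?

brown, orange, green, silver

1300000 Ω = 13 × 10^5.
1 → brown
3 → orange
Multiplier 10^5 → green.
±10% tolerance → silver.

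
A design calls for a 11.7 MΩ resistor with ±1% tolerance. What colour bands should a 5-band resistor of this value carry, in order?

11700000 Ω = 117 × 10^5.
1 → brown
1 → brown
7 → violet
Multiplier 10^5 → green.
±1% tolerance → brown.

brown, brown, violet, green, brown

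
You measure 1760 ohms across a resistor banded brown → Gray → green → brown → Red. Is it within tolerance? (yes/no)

no

Brown → 1 (first significant figure)
Grey → 8 (second significant figure)
Green → 5 (third significant figure)
Brown → ×10 multiplier
Red → ±2% tolerance
185 × 10 = 1850 Ω
Allowed range: 1813 Ω to 1887 Ω.
1760 ohms lies outside that range.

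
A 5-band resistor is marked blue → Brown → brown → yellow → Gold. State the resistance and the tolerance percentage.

Blue → 6 (first significant figure)
Brown → 1 (second significant figure)
Brown → 1 (third significant figure)
Yellow → ×10^4 multiplier
Gold → ±5% tolerance
611 × 10000 = 6110000 Ω

6110000 Ω ±5%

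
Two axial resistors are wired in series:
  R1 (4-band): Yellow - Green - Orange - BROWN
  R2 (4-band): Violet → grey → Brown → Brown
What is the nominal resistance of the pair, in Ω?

R1: yellow, green → 45; orange ×10^3 → 45000 Ω.
R2: violet, grey → 78; brown ×10 → 780 Ω.
Series: 45000 + 780 = 45780 Ω.

45780 Ω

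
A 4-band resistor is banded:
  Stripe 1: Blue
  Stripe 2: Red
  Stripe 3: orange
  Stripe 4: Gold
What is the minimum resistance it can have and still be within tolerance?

58900 Ω

Blue → 6 (first significant figure)
Red → 2 (second significant figure)
Orange → ×10^3 multiplier
Gold → ±5% tolerance
62 × 1000 = 62000 Ω
Minimum = 62000 × (1 − 5/100) = 58900 Ω.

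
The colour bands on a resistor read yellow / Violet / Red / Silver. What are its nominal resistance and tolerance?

4700 Ω ±10%

Yellow → 4 (first significant figure)
Violet → 7 (second significant figure)
Red → ×10^2 multiplier
Silver → ±10% tolerance
47 × 100 = 4700 Ω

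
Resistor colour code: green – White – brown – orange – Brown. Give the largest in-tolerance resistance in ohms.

596910 Ω

Green → 5 (first significant figure)
White → 9 (second significant figure)
Brown → 1 (third significant figure)
Orange → ×10^3 multiplier
Brown → ±1% tolerance
591 × 1000 = 591000 Ω
Largest = 591000 × (1 + 1/100) = 596910 Ω.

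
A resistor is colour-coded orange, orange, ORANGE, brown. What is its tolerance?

The last band, brown, is the tolerance band.
Brown corresponds to ±1%.

±1%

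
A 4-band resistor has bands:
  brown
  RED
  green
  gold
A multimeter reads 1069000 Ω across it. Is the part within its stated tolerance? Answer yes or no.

Brown → 1 (first significant figure)
Red → 2 (second significant figure)
Green → ×10^5 multiplier
Gold → ±5% tolerance
12 × 100000 = 1200000 Ω
Allowed range: 1140000 Ω to 1260000 Ω.
1069000 Ω lies outside that range.

no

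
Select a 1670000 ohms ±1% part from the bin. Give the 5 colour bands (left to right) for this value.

1670000 Ω = 167 × 10^4.
1 → brown
6 → blue
7 → violet
Multiplier 10^4 → yellow.
±1% tolerance → brown.

brown, blue, violet, yellow, brown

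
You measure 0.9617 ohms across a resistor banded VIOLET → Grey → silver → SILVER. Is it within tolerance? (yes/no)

no

Violet → 7 (first significant figure)
Grey → 8 (second significant figure)
Silver → ×0.01 multiplier
Silver → ±10% tolerance
78 × 0.01 = 0.78 Ω
Allowed range: 0.702 Ω to 0.858 Ω.
0.9617 ohms lies outside that range.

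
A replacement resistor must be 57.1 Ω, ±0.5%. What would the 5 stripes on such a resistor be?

green, violet, brown, gold, green

57.1 Ω = 571 × 10^-1.
5 → green
7 → violet
1 → brown
Multiplier 10^-1 → gold.
±0.5% tolerance → green.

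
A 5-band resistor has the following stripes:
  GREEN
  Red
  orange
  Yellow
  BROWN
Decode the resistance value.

Green → 5 (first significant figure)
Red → 2 (second significant figure)
Orange → 3 (third significant figure)
Yellow → ×10^4 multiplier
523 × 10000 = 5230000 Ω

5230000 Ω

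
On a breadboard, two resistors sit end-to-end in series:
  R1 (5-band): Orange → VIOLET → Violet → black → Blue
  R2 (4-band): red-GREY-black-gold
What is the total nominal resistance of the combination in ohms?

405 Ω

R1: orange, violet, violet → 377; black ×1 → 377 Ω.
R2: red, grey → 28; black ×1 → 28 Ω.
Series: 377 + 28 = 405 Ω.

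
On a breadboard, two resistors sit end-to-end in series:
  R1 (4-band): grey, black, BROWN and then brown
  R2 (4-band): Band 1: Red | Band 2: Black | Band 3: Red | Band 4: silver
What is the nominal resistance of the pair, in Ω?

R1: grey, black → 80; brown ×10 → 800 Ω.
R2: red, black → 20; red ×10^2 → 2000 Ω.
Series: 800 + 2000 = 2800 Ω.

2800 Ω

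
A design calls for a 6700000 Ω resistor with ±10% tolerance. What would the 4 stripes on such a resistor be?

6700000 Ω = 67 × 10^5.
6 → blue
7 → violet
Multiplier 10^5 → green.
±10% tolerance → silver.

blue, violet, green, silver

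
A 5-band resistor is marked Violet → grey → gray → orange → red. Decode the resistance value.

788000 Ω

Violet → 7 (first significant figure)
Grey → 8 (second significant figure)
Grey → 8 (third significant figure)
Orange → ×10^3 multiplier
788 × 1000 = 788000 Ω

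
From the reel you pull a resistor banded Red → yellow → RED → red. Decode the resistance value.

Red → 2 (first significant figure)
Yellow → 4 (second significant figure)
Red → ×10^2 multiplier
24 × 100 = 2400 Ω

2400 Ω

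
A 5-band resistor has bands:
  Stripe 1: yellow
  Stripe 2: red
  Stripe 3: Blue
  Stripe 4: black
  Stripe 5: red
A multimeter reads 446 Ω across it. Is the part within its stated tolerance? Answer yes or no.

Yellow → 4 (first significant figure)
Red → 2 (second significant figure)
Blue → 6 (third significant figure)
Black → ×1 multiplier
Red → ±2% tolerance
426 × 1 = 426 Ω
Allowed range: 417.48 Ω to 434.52 Ω.
446 Ω lies outside that range.

no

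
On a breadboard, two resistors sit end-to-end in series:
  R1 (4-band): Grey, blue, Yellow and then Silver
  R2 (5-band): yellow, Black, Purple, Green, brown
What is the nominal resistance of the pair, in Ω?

R1: grey, blue → 86; yellow ×10^4 → 860000 Ω.
R2: yellow, black, violet → 407; green ×10^5 → 40700000 Ω.
Series: 860000 + 40700000 = 41560000 Ω.

41560000 Ω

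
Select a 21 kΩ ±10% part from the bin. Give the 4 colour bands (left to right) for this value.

red, brown, orange, silver

21000 Ω = 21 × 10^3.
2 → red
1 → brown
Multiplier 10^3 → orange.
±10% tolerance → silver.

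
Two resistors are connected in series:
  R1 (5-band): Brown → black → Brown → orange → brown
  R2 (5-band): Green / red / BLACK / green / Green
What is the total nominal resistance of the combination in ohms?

R1: brown, black, brown → 101; orange ×10^3 → 101000 Ω.
R2: green, red, black → 520; green ×10^5 → 52000000 Ω.
Series: 101000 + 52000000 = 52101000 Ω.

52101000 Ω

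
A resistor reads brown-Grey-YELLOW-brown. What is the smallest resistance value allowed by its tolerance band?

Brown → 1 (first significant figure)
Grey → 8 (second significant figure)
Yellow → ×10^4 multiplier
Brown → ±1% tolerance
18 × 10000 = 180000 Ω
Smallest = 180000 × (1 − 1/100) = 178200 Ω.

178200 Ω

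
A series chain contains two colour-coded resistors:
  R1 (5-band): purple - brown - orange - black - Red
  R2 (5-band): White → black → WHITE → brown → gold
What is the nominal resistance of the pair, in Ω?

9803 Ω

R1: violet, brown, orange → 713; black ×1 → 713 Ω.
R2: white, black, white → 909; brown ×10 → 9090 Ω.
Series: 713 + 9090 = 9803 Ω.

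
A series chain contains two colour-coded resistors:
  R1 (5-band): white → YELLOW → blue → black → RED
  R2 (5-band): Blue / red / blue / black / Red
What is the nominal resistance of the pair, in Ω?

R1: white, yellow, blue → 946; black ×1 → 946 Ω.
R2: blue, red, blue → 626; black ×1 → 626 Ω.
Series: 946 + 626 = 1572 Ω.

1572 Ω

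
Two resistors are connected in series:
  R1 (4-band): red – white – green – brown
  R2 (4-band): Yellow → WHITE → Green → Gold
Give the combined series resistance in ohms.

R1: red, white → 29; green ×10^5 → 2900000 Ω.
R2: yellow, white → 49; green ×10^5 → 4900000 Ω.
Series: 2900000 + 4900000 = 7800000 Ω.

7800000 Ω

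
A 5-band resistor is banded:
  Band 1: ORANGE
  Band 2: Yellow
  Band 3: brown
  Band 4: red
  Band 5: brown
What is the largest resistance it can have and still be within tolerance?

34441 Ω

Orange → 3 (first significant figure)
Yellow → 4 (second significant figure)
Brown → 1 (third significant figure)
Red → ×10^2 multiplier
Brown → ±1% tolerance
341 × 100 = 34100 Ω
Largest = 34100 × (1 + 1/100) = 34441 Ω.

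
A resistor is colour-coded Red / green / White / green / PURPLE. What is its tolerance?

The last band, violet, is the tolerance band.
Violet corresponds to ±0.1%.

±0.1%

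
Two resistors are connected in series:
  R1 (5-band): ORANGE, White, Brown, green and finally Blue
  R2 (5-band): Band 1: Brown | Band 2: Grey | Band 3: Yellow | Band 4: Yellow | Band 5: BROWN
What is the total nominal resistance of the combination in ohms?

40940000 Ω

R1: orange, white, brown → 391; green ×10^5 → 39100000 Ω.
R2: brown, grey, yellow → 184; yellow ×10^4 → 1840000 Ω.
Series: 39100000 + 1840000 = 40940000 Ω.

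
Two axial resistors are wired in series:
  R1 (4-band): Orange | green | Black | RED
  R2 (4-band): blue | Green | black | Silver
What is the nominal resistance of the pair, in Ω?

R1: orange, green → 35; black ×1 → 35 Ω.
R2: blue, green → 65; black ×1 → 65 Ω.
Series: 35 + 65 = 100 Ω.

100 Ω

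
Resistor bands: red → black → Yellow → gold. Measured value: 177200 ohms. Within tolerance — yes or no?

no

Red → 2 (first significant figure)
Black → 0 (second significant figure)
Yellow → ×10^4 multiplier
Gold → ±5% tolerance
20 × 10000 = 200000 Ω
Allowed range: 190000 Ω to 210000 Ω.
177200 ohms lies outside that range.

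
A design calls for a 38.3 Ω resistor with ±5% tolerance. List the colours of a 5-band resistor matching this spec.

38.3 Ω = 383 × 10^-1.
3 → orange
8 → grey
3 → orange
Multiplier 10^-1 → gold.
±5% tolerance → gold.

orange, grey, orange, gold, gold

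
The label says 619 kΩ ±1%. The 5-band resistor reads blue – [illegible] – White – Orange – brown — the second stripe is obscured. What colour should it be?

brown

619000 Ω = 619 × 10^3.
The second band gives digit 1 of the significand, and 1 is brown.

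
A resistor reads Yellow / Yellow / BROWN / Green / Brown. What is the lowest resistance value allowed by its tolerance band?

Yellow → 4 (first significant figure)
Yellow → 4 (second significant figure)
Brown → 1 (third significant figure)
Green → ×10^5 multiplier
Brown → ±1% tolerance
441 × 100000 = 44100000 Ω
Lowest = 44100000 × (1 − 1/100) = 43659000 Ω.

43659000 Ω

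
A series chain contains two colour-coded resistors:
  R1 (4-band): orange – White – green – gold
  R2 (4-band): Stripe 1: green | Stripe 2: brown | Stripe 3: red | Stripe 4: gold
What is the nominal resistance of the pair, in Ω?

R1: orange, white → 39; green ×10^5 → 3900000 Ω.
R2: green, brown → 51; red ×10^2 → 5100 Ω.
Series: 3900000 + 5100 = 3905100 Ω.

3905100 Ω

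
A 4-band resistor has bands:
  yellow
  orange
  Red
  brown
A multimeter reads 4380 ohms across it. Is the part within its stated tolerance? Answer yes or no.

no

Yellow → 4 (first significant figure)
Orange → 3 (second significant figure)
Red → ×10^2 multiplier
Brown → ±1% tolerance
43 × 100 = 4300 Ω
Allowed range: 4257 Ω to 4343 Ω.
4380 ohms lies outside that range.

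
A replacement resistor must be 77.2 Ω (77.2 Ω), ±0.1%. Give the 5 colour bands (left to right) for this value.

77.2 Ω = 772 × 10^-1.
7 → violet
7 → violet
2 → red
Multiplier 10^-1 → gold.
±0.1% tolerance → violet.

violet, violet, red, gold, violet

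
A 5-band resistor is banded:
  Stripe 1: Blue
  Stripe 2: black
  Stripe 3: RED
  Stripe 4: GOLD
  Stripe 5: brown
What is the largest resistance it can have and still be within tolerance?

60.802 Ω

Blue → 6 (first significant figure)
Black → 0 (second significant figure)
Red → 2 (third significant figure)
Gold → ×0.1 multiplier
Brown → ±1% tolerance
602 × 0.1 = 60.2 Ω
Largest = 60.2 × (1 + 1/100) = 60.802 Ω.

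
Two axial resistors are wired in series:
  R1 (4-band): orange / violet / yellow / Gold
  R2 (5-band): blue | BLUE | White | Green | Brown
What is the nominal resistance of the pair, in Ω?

R1: orange, violet → 37; yellow ×10^4 → 370000 Ω.
R2: blue, blue, white → 669; green ×10^5 → 66900000 Ω.
Series: 370000 + 66900000 = 67270000 Ω.

67270000 Ω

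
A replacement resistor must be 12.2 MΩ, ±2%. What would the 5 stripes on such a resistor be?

brown, red, red, green, red

12200000 Ω = 122 × 10^5.
1 → brown
2 → red
2 → red
Multiplier 10^5 → green.
±2% tolerance → red.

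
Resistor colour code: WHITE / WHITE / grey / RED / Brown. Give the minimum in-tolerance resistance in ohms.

98802 Ω

White → 9 (first significant figure)
White → 9 (second significant figure)
Grey → 8 (third significant figure)
Red → ×10^2 multiplier
Brown → ±1% tolerance
998 × 100 = 99800 Ω
Minimum = 99800 × (1 − 1/100) = 98802 Ω.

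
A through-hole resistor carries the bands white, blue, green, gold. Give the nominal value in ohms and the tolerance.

9600000 Ω ±5%

White → 9 (first significant figure)
Blue → 6 (second significant figure)
Green → ×10^5 multiplier
Gold → ±5% tolerance
96 × 100000 = 9600000 Ω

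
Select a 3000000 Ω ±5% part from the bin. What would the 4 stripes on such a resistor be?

3000000 Ω = 30 × 10^5.
3 → orange
0 → black
Multiplier 10^5 → green.
±5% tolerance → gold.

orange, black, green, gold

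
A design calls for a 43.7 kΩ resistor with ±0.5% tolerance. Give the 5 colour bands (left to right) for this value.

43700 Ω = 437 × 10^2.
4 → yellow
3 → orange
7 → violet
Multiplier 10^2 → red.
±0.5% tolerance → green.

yellow, orange, violet, red, green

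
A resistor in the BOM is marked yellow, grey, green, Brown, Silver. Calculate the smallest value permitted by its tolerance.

4365 Ω

Yellow → 4 (first significant figure)
Grey → 8 (second significant figure)
Green → 5 (third significant figure)
Brown → ×10 multiplier
Silver → ±10% tolerance
485 × 10 = 4850 Ω
Smallest = 4850 × (1 − 10/100) = 4365 Ω.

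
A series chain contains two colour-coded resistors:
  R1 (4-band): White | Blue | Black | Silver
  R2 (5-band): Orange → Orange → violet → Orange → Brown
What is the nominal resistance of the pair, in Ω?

337096 Ω

R1: white, blue → 96; black ×1 → 96 Ω.
R2: orange, orange, violet → 337; orange ×10^3 → 337000 Ω.
Series: 96 + 337000 = 337096 Ω.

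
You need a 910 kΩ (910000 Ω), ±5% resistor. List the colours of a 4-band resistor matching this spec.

white, brown, yellow, gold

910000 Ω = 91 × 10^4.
9 → white
1 → brown
Multiplier 10^4 → yellow.
±5% tolerance → gold.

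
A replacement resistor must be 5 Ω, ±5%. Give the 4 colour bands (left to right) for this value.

green, black, gold, gold

5 Ω = 50 × 10^-1.
5 → green
0 → black
Multiplier 10^-1 → gold.
±5% tolerance → gold.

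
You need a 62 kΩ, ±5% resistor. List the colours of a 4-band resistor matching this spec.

blue, red, orange, gold

62000 Ω = 62 × 10^3.
6 → blue
2 → red
Multiplier 10^3 → orange.
±5% tolerance → gold.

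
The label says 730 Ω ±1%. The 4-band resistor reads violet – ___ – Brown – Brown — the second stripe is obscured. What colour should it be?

orange

730 Ω = 73 × 10^1.
The second band gives digit 3 of the significand, and 3 is orange.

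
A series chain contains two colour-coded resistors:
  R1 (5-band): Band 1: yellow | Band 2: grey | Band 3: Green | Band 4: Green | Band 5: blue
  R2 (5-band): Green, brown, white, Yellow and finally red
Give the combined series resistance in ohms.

R1: yellow, grey, green → 485; green ×10^5 → 48500000 Ω.
R2: green, brown, white → 519; yellow ×10^4 → 5190000 Ω.
Series: 48500000 + 5190000 = 53690000 Ω.

53690000 Ω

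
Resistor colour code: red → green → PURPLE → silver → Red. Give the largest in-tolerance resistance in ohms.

2.6214 Ω

Red → 2 (first significant figure)
Green → 5 (second significant figure)
Violet → 7 (third significant figure)
Silver → ×0.01 multiplier
Red → ±2% tolerance
257 × 0.01 = 2.57 Ω
Largest = 2.57 × (1 + 2/100) = 2.6214 Ω.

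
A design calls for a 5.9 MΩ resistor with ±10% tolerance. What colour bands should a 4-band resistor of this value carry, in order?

green, white, green, silver

5900000 Ω = 59 × 10^5.
5 → green
9 → white
Multiplier 10^5 → green.
±10% tolerance → silver.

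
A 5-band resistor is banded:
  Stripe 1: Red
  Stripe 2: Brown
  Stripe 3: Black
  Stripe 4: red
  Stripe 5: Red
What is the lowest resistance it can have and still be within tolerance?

20580 Ω

Red → 2 (first significant figure)
Brown → 1 (second significant figure)
Black → 0 (third significant figure)
Red → ×10^2 multiplier
Red → ±2% tolerance
210 × 100 = 21000 Ω
Lowest = 21000 × (1 − 2/100) = 20580 Ω.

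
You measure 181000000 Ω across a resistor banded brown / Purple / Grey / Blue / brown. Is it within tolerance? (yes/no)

Brown → 1 (first significant figure)
Violet → 7 (second significant figure)
Grey → 8 (third significant figure)
Blue → ×10^6 multiplier
Brown → ±1% tolerance
178 × 1000000 = 178000000 Ω
Allowed range: 176220000 Ω to 179780000 Ω.
181000000 Ω lies outside that range.

no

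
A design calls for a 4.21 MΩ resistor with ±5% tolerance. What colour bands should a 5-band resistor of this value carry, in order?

yellow, red, brown, yellow, gold

4210000 Ω = 421 × 10^4.
4 → yellow
2 → red
1 → brown
Multiplier 10^4 → yellow.
±5% tolerance → gold.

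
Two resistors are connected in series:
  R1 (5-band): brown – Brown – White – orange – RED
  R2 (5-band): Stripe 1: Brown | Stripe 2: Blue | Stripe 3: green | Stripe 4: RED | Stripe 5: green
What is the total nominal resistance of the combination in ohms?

R1: brown, brown, white → 119; orange ×10^3 → 119000 Ω.
R2: brown, blue, green → 165; red ×10^2 → 16500 Ω.
Series: 119000 + 16500 = 135500 Ω.

135500 Ω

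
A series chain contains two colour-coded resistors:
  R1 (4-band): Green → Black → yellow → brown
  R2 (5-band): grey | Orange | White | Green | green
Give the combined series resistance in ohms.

84400000 Ω

R1: green, black → 50; yellow ×10^4 → 500000 Ω.
R2: grey, orange, white → 839; green ×10^5 → 83900000 Ω.
Series: 500000 + 83900000 = 84400000 Ω.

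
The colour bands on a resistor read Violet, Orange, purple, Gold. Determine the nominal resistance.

Violet → 7 (first significant figure)
Orange → 3 (second significant figure)
Violet → ×10^7 multiplier
73 × 10000000 = 730000000 Ω

730000000 Ω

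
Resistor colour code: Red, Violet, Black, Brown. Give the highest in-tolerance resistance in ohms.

27.27 Ω

Red → 2 (first significant figure)
Violet → 7 (second significant figure)
Black → ×1 multiplier
Brown → ±1% tolerance
27 × 1 = 27 Ω
Highest = 27 × (1 + 1/100) = 27.27 Ω.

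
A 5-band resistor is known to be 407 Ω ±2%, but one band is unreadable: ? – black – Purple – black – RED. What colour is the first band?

407 Ω = 407 × 10^0.
The first band gives digit 4 of the significand, and 4 is yellow.

yellow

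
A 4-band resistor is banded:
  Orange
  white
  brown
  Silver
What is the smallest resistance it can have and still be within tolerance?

Orange → 3 (first significant figure)
White → 9 (second significant figure)
Brown → ×10 multiplier
Silver → ±10% tolerance
39 × 10 = 390 Ω
Smallest = 390 × (1 − 10/100) = 351 Ω.

351 Ω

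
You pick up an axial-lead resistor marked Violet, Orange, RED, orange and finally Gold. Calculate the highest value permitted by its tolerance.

Violet → 7 (first significant figure)
Orange → 3 (second significant figure)
Red → 2 (third significant figure)
Orange → ×10^3 multiplier
Gold → ±5% tolerance
732 × 1000 = 732000 Ω
Highest = 732000 × (1 + 5/100) = 768600 Ω.

768600 Ω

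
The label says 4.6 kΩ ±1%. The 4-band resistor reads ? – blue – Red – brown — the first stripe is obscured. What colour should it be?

yellow

4600 Ω = 46 × 10^2.
The first band gives digit 4 of the significand, and 4 is yellow.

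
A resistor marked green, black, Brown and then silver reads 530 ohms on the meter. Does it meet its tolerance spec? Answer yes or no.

yes

Green → 5 (first significant figure)
Black → 0 (second significant figure)
Brown → ×10 multiplier
Silver → ±10% tolerance
50 × 10 = 500 Ω
Allowed range: 450 Ω to 550 Ω.
530 ohms lies inside that range.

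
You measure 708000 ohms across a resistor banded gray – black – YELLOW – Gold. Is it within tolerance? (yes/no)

no

Grey → 8 (first significant figure)
Black → 0 (second significant figure)
Yellow → ×10^4 multiplier
Gold → ±5% tolerance
80 × 10000 = 800000 Ω
Allowed range: 760000 Ω to 840000 Ω.
708000 ohms lies outside that range.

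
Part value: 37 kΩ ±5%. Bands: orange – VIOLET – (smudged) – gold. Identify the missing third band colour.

orange

37000 Ω = 37 × 10^3.
The third band is the multiplier, 10^3, which is orange.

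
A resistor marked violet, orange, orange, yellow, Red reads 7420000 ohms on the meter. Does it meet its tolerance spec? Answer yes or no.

Violet → 7 (first significant figure)
Orange → 3 (second significant figure)
Orange → 3 (third significant figure)
Yellow → ×10^4 multiplier
Red → ±2% tolerance
733 × 10000 = 7330000 Ω
Allowed range: 7183400 Ω to 7476600 Ω.
7420000 ohms lies inside that range.

yes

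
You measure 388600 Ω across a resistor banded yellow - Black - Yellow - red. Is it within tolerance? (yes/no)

Yellow → 4 (first significant figure)
Black → 0 (second significant figure)
Yellow → ×10^4 multiplier
Red → ±2% tolerance
40 × 10000 = 400000 Ω
Allowed range: 392000 Ω to 408000 Ω.
388600 Ω lies outside that range.

no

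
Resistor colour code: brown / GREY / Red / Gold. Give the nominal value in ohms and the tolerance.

1800 Ω ±5%

Brown → 1 (first significant figure)
Grey → 8 (second significant figure)
Red → ×10^2 multiplier
Gold → ±5% tolerance
18 × 100 = 1800 Ω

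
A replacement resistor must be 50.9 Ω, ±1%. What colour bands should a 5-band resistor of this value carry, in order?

green, black, white, gold, brown

50.9 Ω = 509 × 10^-1.
5 → green
0 → black
9 → white
Multiplier 10^-1 → gold.
±1% tolerance → brown.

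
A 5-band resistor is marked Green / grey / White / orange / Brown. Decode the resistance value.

589000 Ω

Green → 5 (first significant figure)
Grey → 8 (second significant figure)
White → 9 (third significant figure)
Orange → ×10^3 multiplier
589 × 1000 = 589000 Ω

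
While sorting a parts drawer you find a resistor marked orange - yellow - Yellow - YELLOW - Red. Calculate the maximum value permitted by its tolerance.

Orange → 3 (first significant figure)
Yellow → 4 (second significant figure)
Yellow → 4 (third significant figure)
Yellow → ×10^4 multiplier
Red → ±2% tolerance
344 × 10000 = 3440000 Ω
Maximum = 3440000 × (1 + 2/100) = 3508800 Ω.

3508800 Ω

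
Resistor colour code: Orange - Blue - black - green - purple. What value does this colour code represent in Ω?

Orange → 3 (first significant figure)
Blue → 6 (second significant figure)
Black → 0 (third significant figure)
Green → ×10^5 multiplier
360 × 100000 = 36000000 Ω

36000000 Ω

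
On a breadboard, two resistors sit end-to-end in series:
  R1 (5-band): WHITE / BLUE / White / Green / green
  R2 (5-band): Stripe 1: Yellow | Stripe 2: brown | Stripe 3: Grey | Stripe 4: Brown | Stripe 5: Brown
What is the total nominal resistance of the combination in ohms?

96904180 Ω

R1: white, blue, white → 969; green ×10^5 → 96900000 Ω.
R2: yellow, brown, grey → 418; brown ×10 → 4180 Ω.
Series: 96900000 + 4180 = 96904180 Ω.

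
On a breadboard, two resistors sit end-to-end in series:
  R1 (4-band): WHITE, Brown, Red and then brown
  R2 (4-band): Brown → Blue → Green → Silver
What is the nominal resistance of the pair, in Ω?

R1: white, brown → 91; red ×10^2 → 9100 Ω.
R2: brown, blue → 16; green ×10^5 → 1600000 Ω.
Series: 9100 + 1600000 = 1609100 Ω.

1609100 Ω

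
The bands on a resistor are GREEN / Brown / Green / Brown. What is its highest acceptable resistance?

Green → 5 (first significant figure)
Brown → 1 (second significant figure)
Green → ×10^5 multiplier
Brown → ±1% tolerance
51 × 100000 = 5100000 Ω
Highest = 5100000 × (1 + 1/100) = 5151000 Ω.

5151000 Ω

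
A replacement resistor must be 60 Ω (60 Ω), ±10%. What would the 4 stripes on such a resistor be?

blue, black, black, silver

60 Ω = 60 × 10^0.
6 → blue
0 → black
Multiplier 10^0 → black.
±10% tolerance → silver.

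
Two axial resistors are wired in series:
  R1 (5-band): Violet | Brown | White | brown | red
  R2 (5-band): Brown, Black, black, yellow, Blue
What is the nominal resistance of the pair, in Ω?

1007190 Ω

R1: violet, brown, white → 719; brown ×10 → 7190 Ω.
R2: brown, black, black → 100; yellow ×10^4 → 1000000 Ω.
Series: 7190 + 1000000 = 1007190 Ω.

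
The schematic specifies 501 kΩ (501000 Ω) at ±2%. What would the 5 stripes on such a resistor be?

green, black, brown, orange, red

501000 Ω = 501 × 10^3.
5 → green
0 → black
1 → brown
Multiplier 10^3 → orange.
±2% tolerance → red.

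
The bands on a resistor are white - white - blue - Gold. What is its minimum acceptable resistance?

White → 9 (first significant figure)
White → 9 (second significant figure)
Blue → ×10^6 multiplier
Gold → ±5% tolerance
99 × 1000000 = 99000000 Ω
Minimum = 99000000 × (1 − 5/100) = 94050000 Ω.

94050000 Ω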